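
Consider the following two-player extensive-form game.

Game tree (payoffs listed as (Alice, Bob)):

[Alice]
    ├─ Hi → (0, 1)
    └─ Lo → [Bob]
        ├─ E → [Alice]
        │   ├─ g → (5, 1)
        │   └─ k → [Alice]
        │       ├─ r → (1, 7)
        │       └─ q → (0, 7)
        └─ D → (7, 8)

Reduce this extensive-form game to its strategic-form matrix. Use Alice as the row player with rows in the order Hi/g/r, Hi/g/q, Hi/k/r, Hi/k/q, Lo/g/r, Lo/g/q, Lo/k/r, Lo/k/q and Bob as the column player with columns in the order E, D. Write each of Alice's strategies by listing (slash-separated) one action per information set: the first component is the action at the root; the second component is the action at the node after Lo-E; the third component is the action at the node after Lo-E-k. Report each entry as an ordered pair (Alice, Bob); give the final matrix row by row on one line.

Row Hi/g/r: E→(0,1), D→(0,1)
Row Hi/g/q: E→(0,1), D→(0,1)
Row Hi/k/r: E→(0,1), D→(0,1)
Row Hi/k/q: E→(0,1), D→(0,1)
Row Lo/g/r: E→(5,1), D→(7,8)
Row Lo/g/q: E→(5,1), D→(7,8)
Row Lo/k/r: E→(1,7), D→(7,8)
Row Lo/k/q: E→(0,7), D→(7,8)

Hi/g/r: (0,1) (0,1) | Hi/g/q: (0,1) (0,1) | Hi/k/r: (0,1) (0,1) | Hi/k/q: (0,1) (0,1) | Lo/g/r: (5,1) (7,8) | Lo/g/q: (5,1) (7,8) | Lo/k/r: (1,7) (7,8) | Lo/k/q: (0,7) (7,8)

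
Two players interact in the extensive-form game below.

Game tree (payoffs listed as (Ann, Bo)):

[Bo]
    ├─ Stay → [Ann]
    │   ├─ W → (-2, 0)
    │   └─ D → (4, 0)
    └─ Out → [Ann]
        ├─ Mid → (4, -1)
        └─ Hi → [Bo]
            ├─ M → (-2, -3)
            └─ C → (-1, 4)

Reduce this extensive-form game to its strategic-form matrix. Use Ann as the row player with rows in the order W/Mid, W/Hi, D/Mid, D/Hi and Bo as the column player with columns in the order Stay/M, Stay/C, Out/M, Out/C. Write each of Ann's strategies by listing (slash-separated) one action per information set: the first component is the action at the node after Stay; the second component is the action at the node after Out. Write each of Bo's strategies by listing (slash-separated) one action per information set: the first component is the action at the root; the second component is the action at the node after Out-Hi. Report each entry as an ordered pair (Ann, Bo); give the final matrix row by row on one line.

W/Mid: (-2,0) (-2,0) (4,-1) (4,-1) | W/Hi: (-2,0) (-2,0) (-2,-3) (-1,4) | D/Mid: (4,0) (4,0) (4,-1) (4,-1) | D/Hi: (4,0) (4,0) (-2,-3) (-1,4)

Row W/Mid: Stay/M→(-2,0), Stay/C→(-2,0), Out/M→(4,-1), Out/C→(4,-1)
Row W/Hi: Stay/M→(-2,0), Stay/C→(-2,0), Out/M→(-2,-3), Out/C→(-1,4)
Row D/Mid: Stay/M→(4,0), Stay/C→(4,0), Out/M→(4,-1), Out/C→(4,-1)
Row D/Hi: Stay/M→(4,0), Stay/C→(4,0), Out/M→(-2,-3), Out/C→(-1,4)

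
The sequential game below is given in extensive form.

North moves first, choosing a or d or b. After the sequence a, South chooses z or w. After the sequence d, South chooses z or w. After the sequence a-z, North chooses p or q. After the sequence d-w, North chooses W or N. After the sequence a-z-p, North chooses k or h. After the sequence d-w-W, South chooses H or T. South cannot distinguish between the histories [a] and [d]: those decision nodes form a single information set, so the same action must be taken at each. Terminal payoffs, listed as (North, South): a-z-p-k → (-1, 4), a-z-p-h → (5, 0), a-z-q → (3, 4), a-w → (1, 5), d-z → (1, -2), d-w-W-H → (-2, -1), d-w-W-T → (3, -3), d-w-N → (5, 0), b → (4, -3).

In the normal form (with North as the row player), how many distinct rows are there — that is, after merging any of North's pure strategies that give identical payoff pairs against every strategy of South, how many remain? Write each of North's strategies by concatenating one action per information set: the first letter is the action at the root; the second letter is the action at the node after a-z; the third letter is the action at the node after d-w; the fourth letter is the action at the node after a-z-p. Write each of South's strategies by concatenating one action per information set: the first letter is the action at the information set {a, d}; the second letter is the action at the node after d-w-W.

North has 24 pure strategies: apWk, apWh, apNk, apNh, aqWk, aqWh, aqNk, aqNh, dpWk, dpWh, dpNk, dpNh, dqWk, dqWh, dqNk, dqNh, bpWk, bpWh, bpNk, bpNh, bqWk, bqWh, bqNk, bqNh. Columns: zH, zT, wH, wT.
{apWk, apNk} → row (-1,4) (-1,4) (1,5) (1,5)
{apWh, apNh} → row (5,0) (5,0) (1,5) (1,5)
{aqWk, aqWh, aqNk, aqNh} → row (3,4) (3,4) (1,5) (1,5)
{dpWk, dpWh, dqWk, dqWh} → row (1,-2) (1,-2) (-2,-1) (3,-3)
{dpNk, dpNh, dqNk, dqNh} → row (1,-2) (1,-2) (5,0) (5,0)
{bpWk, bpWh, bpNk, bpNh, bqWk, bqWh, bqNk, bqNh} → row (4,-3) (4,-3) (4,-3) (4,-3)
That's 6 distinct rows out of 24 strategies.

6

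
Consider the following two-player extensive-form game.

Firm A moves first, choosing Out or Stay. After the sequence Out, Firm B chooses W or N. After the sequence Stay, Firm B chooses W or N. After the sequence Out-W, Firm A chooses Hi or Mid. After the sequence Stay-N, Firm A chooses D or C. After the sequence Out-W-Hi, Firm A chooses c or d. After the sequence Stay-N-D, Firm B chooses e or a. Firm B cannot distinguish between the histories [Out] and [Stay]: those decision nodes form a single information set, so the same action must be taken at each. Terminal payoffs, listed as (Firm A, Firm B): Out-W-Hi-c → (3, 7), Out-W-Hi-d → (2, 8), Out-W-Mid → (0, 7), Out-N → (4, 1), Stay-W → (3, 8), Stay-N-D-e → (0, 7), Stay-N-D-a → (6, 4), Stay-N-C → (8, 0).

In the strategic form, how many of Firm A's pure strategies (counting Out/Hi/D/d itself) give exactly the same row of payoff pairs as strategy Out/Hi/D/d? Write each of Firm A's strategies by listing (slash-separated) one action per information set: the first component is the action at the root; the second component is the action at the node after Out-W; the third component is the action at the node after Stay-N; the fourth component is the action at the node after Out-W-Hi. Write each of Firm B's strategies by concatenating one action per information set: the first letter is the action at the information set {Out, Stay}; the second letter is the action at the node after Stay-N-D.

Row for Out/Hi/D/d (columns We, Wa, Ne, Na): (2,8) (2,8) (4,1) (4,1).
Under Out/Hi/D/d, Firm A's choice at the node after Stay-N can never be reached regardless of what Firm B does, so varying those choices leaves every outcome unchanged.
Holding the reachable choices fixed and varying the unreachable one freely already gives 2 equivalent strategies.
No other strategy reproduces this row, so those 2 are the full class: Out/Hi/D/d, Out/Hi/C/d.

2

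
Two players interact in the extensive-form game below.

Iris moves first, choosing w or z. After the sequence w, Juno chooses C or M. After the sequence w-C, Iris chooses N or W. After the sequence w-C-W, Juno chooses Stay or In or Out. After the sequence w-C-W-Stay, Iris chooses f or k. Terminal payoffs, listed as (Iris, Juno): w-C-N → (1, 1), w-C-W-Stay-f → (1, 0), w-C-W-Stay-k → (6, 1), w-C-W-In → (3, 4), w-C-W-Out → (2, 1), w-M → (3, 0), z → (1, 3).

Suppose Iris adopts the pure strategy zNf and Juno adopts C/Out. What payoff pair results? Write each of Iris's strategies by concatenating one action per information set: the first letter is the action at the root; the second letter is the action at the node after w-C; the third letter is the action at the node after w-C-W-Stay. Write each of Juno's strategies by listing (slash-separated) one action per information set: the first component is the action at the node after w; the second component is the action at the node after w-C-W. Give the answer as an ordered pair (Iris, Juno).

Trace the play path from the root:
  Iris plays z
→ terminal payoff (1, 3).
(Iris's choice at the node after w-C is never reached on this path, so it doesn't affect the outcome.)

(1, 3)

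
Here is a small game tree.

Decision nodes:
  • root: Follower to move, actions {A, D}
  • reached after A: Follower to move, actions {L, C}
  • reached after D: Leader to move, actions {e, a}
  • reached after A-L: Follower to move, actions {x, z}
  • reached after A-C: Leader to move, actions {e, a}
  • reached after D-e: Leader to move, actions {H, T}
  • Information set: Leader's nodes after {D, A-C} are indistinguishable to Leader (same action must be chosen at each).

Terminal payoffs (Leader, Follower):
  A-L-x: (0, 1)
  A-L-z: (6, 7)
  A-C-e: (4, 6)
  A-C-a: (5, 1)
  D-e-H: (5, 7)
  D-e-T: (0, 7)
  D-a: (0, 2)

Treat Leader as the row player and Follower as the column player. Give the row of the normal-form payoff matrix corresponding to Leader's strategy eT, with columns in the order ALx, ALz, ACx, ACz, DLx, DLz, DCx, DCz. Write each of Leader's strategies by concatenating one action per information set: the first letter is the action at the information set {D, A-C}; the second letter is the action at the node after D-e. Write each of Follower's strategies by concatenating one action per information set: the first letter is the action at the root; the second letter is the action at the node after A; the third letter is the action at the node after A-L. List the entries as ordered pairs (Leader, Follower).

(0,1) (6,7) (4,6) (4,6) (0,7) (0,7) (0,7) (0,7)

vs ALx: Follower plays A → Follower plays L at [A] → Follower plays x at [A-L] → (0, 1)
vs ALz: Follower plays A → Follower plays L at [A] → Follower plays z at [A-L] → (6, 7)
vs ACx: Follower plays A → Follower plays C at [A] → Leader plays e at [A-C] → (4, 6)
vs ACz: Follower plays A → Follower plays C at [A] → Leader plays e at [A-C] → (4, 6)
vs DLx: Follower plays D → Leader plays e at [D] → Leader plays T at [D-e] → (0, 7)
vs DLz: Follower plays D → Leader plays e at [D] → Leader plays T at [D-e] → (0, 7)
vs DCx: Follower plays D → Leader plays e at [D] → Leader plays T at [D-e] → (0, 7)
vs DCz: Follower plays D → Leader plays e at [D] → Leader plays T at [D-e] → (0, 7)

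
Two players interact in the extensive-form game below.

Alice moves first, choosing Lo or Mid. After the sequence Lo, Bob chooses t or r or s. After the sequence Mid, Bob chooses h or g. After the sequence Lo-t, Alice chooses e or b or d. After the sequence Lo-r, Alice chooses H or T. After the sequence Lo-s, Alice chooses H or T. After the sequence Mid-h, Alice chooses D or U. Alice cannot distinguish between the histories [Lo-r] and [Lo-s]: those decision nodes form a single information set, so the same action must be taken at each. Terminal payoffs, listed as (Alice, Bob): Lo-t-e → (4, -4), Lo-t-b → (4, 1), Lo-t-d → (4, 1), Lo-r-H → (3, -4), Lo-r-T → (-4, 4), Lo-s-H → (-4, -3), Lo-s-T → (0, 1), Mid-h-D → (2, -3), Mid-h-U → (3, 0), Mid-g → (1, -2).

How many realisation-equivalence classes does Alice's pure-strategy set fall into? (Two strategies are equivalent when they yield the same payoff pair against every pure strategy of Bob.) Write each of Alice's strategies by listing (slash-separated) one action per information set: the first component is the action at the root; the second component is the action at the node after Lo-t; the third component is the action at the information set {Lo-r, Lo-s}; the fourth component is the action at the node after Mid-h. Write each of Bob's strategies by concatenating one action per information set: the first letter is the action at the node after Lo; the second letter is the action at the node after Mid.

Alice has 24 pure strategies: Lo/e/H/D, Lo/e/H/U, Lo/e/T/D, Lo/e/T/U, Lo/b/H/D, Lo/b/H/U, Lo/b/T/D, Lo/b/T/U, Lo/d/H/D, Lo/d/H/U, Lo/d/T/D, Lo/d/T/U, Mid/e/H/D, Mid/e/H/U, Mid/e/T/D, Mid/e/T/U, Mid/b/H/D, Mid/b/H/U, Mid/b/T/D, Mid/b/T/U, Mid/d/H/D, Mid/d/H/U, Mid/d/T/D, Mid/d/T/U. Columns: th, tg, rh, rg, sh, sg.
{Lo/e/H/D, Lo/e/H/U} → row (4,-4) (4,-4) (3,-4) (3,-4) (-4,-3) (-4,-3)
{Lo/e/T/D, Lo/e/T/U} → row (4,-4) (4,-4) (-4,4) (-4,4) (0,1) (0,1)
{Lo/b/H/D, Lo/b/H/U, Lo/d/H/D, Lo/d/H/U} → row (4,1) (4,1) (3,-4) (3,-4) (-4,-3) (-4,-3)
{Lo/b/T/D, Lo/b/T/U, Lo/d/T/D, Lo/d/T/U} → row (4,1) (4,1) (-4,4) (-4,4) (0,1) (0,1)
{Mid/e/H/D, Mid/e/T/D, Mid/b/H/D, Mid/b/T/D, Mid/d/H/D, Mid/d/T/D} → row (2,-3) (1,-2) (2,-3) (1,-2) (2,-3) (1,-2)
{Mid/e/H/U, Mid/e/T/U, Mid/b/H/U, Mid/b/T/U, Mid/d/H/U, Mid/d/T/U} → row (3,0) (1,-2) (3,0) (1,-2) (3,0) (1,-2)
That's 6 distinct rows out of 24 strategies.

6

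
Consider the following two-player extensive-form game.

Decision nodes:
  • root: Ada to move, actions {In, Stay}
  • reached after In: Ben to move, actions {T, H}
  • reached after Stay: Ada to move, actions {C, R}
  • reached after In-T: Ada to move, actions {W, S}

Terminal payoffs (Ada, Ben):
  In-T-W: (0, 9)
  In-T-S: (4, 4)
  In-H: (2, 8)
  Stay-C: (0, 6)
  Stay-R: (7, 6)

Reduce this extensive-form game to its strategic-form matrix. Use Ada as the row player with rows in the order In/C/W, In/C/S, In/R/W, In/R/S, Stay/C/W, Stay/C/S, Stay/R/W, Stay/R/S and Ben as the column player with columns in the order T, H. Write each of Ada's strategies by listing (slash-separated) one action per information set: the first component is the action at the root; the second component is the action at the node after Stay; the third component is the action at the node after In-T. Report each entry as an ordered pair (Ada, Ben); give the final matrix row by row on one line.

Row In/C/W: T→(0,9), H→(2,8)
Row In/C/S: T→(4,4), H→(2,8)
Row In/R/W: T→(0,9), H→(2,8)
Row In/R/S: T→(4,4), H→(2,8)
Row Stay/C/W: T→(0,6), H→(0,6)
Row Stay/C/S: T→(0,6), H→(0,6)
Row Stay/R/W: T→(7,6), H→(7,6)
Row Stay/R/S: T→(7,6), H→(7,6)

In/C/W: (0,9) (2,8) | In/C/S: (4,4) (2,8) | In/R/W: (0,9) (2,8) | In/R/S: (4,4) (2,8) | Stay/C/W: (0,6) (0,6) | Stay/C/S: (0,6) (0,6) | Stay/R/W: (7,6) (7,6) | Stay/R/S: (7,6) (7,6)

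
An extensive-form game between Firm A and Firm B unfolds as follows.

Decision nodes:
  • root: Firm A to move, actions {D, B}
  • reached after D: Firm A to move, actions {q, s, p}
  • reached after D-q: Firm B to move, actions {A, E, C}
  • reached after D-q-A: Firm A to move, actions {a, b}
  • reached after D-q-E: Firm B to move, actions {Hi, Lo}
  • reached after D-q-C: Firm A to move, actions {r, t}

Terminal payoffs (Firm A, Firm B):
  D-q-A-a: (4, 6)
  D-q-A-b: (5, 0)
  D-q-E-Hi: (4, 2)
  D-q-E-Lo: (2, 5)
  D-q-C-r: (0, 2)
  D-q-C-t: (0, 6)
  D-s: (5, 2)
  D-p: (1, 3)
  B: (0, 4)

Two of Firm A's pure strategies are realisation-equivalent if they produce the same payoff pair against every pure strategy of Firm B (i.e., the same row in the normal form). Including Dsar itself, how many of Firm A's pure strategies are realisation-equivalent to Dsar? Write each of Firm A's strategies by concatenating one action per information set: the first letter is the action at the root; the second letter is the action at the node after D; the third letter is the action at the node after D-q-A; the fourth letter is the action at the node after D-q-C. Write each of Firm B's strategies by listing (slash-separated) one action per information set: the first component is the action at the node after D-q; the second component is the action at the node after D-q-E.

Row for Dsar (columns A/Hi, A/Lo, E/Hi, E/Lo, C/Hi, C/Lo): (5,2) (5,2) (5,2) (5,2) (5,2) (5,2).
Under Dsar, Firm A's choice at the node after D-q-A and at the node after D-q-C can never be reached regardless of what Firm B does, so varying those choices leaves every outcome unchanged.
Holding the reachable choices fixed and varying the unreachable ones freely already gives 2 × 2 = 4 equivalent strategies.
No other strategy reproduces this row, so those 4 are the full class: Dsar, Dsat, Dsbr, Dsbt.

4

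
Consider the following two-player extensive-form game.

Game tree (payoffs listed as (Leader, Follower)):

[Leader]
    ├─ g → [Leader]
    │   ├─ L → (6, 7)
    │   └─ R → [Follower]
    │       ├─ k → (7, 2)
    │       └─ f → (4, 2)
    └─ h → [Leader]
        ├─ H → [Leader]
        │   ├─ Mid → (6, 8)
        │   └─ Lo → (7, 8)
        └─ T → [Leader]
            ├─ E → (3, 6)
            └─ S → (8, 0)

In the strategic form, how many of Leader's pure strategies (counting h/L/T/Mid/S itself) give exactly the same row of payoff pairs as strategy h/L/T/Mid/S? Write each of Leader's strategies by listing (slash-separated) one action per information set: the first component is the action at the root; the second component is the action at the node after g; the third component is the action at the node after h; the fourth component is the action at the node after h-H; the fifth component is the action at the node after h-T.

4

Row for h/L/T/Mid/S (columns k, f): (8,0) (8,0).
Under h/L/T/Mid/S, Leader's choice at the node after g and at the node after h-H can never be reached regardless of what Follower does, so varying those choices leaves every outcome unchanged.
Holding the reachable choices fixed and varying the unreachable ones freely already gives 2 × 2 = 4 equivalent strategies.
No other strategy reproduces this row, so those 4 are the full class: h/L/T/Mid/S, h/L/T/Lo/S, h/R/T/Mid/S, h/R/T/Lo/S.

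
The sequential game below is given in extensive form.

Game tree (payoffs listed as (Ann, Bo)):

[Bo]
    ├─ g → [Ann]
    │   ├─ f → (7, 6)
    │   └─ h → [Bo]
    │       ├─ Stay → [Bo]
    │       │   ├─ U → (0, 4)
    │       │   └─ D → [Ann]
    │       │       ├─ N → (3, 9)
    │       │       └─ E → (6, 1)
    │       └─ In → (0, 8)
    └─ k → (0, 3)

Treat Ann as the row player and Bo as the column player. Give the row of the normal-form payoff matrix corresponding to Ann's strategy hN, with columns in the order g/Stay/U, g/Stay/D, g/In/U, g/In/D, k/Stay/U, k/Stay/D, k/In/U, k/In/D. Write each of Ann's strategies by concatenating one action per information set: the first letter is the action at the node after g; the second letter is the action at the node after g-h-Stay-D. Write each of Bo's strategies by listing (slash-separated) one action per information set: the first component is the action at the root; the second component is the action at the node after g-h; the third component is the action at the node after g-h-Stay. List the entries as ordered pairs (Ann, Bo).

vs g/Stay/U: Bo plays g → Ann plays h at [g] → Bo plays Stay at [g-h] → Bo plays U at [g-h-Stay] → (0, 4)
vs g/Stay/D: Bo plays g → Ann plays h at [g] → Bo plays Stay at [g-h] → Bo plays D at [g-h-Stay] → Ann plays N at [g-h-Stay-D] → (3, 9)
vs g/In/U: Bo plays g → Ann plays h at [g] → Bo plays In at [g-h] → (0, 8)
vs g/In/D: Bo plays g → Ann plays h at [g] → Bo plays In at [g-h] → (0, 8)
vs k/Stay/U: Bo plays k → (0, 3)
vs k/Stay/D: Bo plays k → (0, 3)
vs k/In/U: Bo plays k → (0, 3)
vs k/In/D: Bo plays k → (0, 3)

(0,4) (3,9) (0,8) (0,8) (0,3) (0,3) (0,3) (0,3)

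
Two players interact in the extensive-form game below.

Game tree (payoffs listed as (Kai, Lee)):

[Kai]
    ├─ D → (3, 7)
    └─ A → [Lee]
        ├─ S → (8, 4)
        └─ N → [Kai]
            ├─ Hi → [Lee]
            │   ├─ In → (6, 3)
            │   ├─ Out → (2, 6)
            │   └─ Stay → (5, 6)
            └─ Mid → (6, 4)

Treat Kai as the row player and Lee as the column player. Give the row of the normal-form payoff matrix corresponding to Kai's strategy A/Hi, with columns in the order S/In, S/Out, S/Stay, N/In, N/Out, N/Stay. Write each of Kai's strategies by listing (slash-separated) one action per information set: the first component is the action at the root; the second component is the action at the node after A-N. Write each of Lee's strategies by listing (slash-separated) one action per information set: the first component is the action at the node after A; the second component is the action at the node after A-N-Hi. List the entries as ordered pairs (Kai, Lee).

vs S/In: Kai plays A → Lee plays S at [A] → (8, 4)
vs S/Out: Kai plays A → Lee plays S at [A] → (8, 4)
vs S/Stay: Kai plays A → Lee plays S at [A] → (8, 4)
vs N/In: Kai plays A → Lee plays N at [A] → Kai plays Hi at [A-N] → Lee plays In at [A-N-Hi] → (6, 3)
vs N/Out: Kai plays A → Lee plays N at [A] → Kai plays Hi at [A-N] → Lee plays Out at [A-N-Hi] → (2, 6)
vs N/Stay: Kai plays A → Lee plays N at [A] → Kai plays Hi at [A-N] → Lee plays Stay at [A-N-Hi] → (5, 6)

(8,4) (8,4) (8,4) (6,3) (2,6) (5,6)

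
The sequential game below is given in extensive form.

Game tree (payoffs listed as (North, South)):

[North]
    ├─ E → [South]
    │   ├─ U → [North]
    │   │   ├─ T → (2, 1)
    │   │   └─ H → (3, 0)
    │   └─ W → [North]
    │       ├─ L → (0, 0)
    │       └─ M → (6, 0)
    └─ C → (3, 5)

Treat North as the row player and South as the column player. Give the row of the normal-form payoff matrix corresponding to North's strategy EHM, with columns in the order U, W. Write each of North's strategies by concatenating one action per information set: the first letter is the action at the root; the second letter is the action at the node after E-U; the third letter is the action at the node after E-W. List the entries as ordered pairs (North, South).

vs U: North plays E → South plays U at [E] → North plays H at [E-U] → (3, 0)
vs W: North plays E → South plays W at [E] → North plays M at [E-W] → (6, 0)

(3,0) (6,0)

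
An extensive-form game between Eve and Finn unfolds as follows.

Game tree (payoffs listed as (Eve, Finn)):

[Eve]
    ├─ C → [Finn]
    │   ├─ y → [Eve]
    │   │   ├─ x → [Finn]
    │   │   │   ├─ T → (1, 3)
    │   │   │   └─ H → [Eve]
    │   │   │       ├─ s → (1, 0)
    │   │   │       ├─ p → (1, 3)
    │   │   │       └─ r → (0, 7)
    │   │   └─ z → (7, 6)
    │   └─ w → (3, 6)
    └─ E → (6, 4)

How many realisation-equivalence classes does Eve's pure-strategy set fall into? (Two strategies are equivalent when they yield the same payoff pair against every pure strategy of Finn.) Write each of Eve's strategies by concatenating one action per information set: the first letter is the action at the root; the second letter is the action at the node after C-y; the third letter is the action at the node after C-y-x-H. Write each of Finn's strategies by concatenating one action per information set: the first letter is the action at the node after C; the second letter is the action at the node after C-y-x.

Eve has 12 pure strategies: Cxs, Cxp, Cxr, Czs, Czp, Czr, Exs, Exp, Exr, Ezs, Ezp, Ezr. Columns: yT, yH, wT, wH.
{Cxs} → row (1,3) (1,0) (3,6) (3,6)
{Cxp} → row (1,3) (1,3) (3,6) (3,6)
{Cxr} → row (1,3) (0,7) (3,6) (3,6)
{Czs, Czp, Czr} → row (7,6) (7,6) (3,6) (3,6)
{Exs, Exp, Exr, Ezs, Ezp, Ezr} → row (6,4) (6,4) (6,4) (6,4)
That's 5 distinct rows out of 12 strategies.

5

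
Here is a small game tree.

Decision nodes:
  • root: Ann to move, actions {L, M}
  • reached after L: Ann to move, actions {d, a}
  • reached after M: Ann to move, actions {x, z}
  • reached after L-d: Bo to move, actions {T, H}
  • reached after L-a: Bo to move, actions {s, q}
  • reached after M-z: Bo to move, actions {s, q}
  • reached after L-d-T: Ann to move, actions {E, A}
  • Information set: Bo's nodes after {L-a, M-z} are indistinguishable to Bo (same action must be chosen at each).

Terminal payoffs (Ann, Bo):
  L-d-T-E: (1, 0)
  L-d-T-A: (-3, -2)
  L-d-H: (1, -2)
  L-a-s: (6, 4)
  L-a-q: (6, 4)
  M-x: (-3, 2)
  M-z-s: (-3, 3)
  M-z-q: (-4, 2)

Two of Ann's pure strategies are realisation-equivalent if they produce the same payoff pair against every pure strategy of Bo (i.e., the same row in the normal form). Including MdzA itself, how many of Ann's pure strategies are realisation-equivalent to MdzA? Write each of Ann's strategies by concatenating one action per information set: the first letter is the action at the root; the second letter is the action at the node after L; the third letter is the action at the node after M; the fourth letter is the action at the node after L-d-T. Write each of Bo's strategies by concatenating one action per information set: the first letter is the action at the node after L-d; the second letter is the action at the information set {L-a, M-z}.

4

Row for MdzA (columns Ts, Tq, Hs, Hq): (-3,3) (-4,2) (-3,3) (-4,2).
Under MdzA, Ann's choice at the node after L and at the node after L-d-T can never be reached regardless of what Bo does, so varying those choices leaves every outcome unchanged.
Holding the reachable choices fixed and varying the unreachable ones freely already gives 2 × 2 = 4 equivalent strategies.
No other strategy reproduces this row, so those 4 are the full class: MdzE, MdzA, MazE, MazA.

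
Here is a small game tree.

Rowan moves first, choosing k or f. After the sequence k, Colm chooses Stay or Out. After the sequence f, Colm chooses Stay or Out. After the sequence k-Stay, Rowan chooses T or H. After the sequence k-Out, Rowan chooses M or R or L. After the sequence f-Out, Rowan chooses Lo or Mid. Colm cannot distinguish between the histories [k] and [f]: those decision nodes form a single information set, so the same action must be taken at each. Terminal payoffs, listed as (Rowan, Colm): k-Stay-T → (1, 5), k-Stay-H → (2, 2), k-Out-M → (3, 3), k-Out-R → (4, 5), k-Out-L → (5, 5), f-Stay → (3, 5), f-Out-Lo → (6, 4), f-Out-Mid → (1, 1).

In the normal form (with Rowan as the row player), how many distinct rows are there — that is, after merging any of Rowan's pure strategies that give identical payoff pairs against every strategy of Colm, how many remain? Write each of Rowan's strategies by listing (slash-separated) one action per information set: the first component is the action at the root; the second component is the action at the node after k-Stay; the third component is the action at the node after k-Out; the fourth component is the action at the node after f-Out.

Rowan has 24 pure strategies: k/T/M/Lo, k/T/M/Mid, k/T/R/Lo, k/T/R/Mid, k/T/L/Lo, k/T/L/Mid, k/H/M/Lo, k/H/M/Mid, k/H/R/Lo, k/H/R/Mid, k/H/L/Lo, k/H/L/Mid, f/T/M/Lo, f/T/M/Mid, f/T/R/Lo, f/T/R/Mid, f/T/L/Lo, f/T/L/Mid, f/H/M/Lo, f/H/M/Mid, f/H/R/Lo, f/H/R/Mid, f/H/L/Lo, f/H/L/Mid. Columns: Stay, Out.
{k/T/M/Lo, k/T/M/Mid} → row (1,5) (3,3)
{k/T/R/Lo, k/T/R/Mid} → row (1,5) (4,5)
{k/T/L/Lo, k/T/L/Mid} → row (1,5) (5,5)
{k/H/M/Lo, k/H/M/Mid} → row (2,2) (3,3)
{k/H/R/Lo, k/H/R/Mid} → row (2,2) (4,5)
{k/H/L/Lo, k/H/L/Mid} → row (2,2) (5,5)
{f/T/M/Lo, f/T/R/Lo, f/T/L/Lo, f/H/M/Lo, f/H/R/Lo, f/H/L/Lo} → row (3,5) (6,4)
{f/T/M/Mid, f/T/R/Mid, f/T/L/Mid, f/H/M/Mid, f/H/R/Mid, f/H/L/Mid} → row (3,5) (1,1)
That's 8 distinct rows out of 24 strategies.

8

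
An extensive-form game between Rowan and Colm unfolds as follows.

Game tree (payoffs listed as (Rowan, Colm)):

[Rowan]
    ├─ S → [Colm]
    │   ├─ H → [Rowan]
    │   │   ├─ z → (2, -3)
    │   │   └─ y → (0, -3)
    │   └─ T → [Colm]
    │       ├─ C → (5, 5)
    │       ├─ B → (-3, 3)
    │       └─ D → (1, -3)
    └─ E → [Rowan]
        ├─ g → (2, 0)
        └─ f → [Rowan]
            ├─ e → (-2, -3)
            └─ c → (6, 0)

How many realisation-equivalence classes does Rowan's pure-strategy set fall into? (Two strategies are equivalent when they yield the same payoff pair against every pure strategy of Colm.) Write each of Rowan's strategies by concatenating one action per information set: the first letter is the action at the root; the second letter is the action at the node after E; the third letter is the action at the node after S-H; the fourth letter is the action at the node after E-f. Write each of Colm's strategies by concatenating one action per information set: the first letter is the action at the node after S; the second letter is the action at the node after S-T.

5

Rowan has 16 pure strategies: Sgze, Sgzc, Sgye, Sgyc, Sfze, Sfzc, Sfye, Sfyc, Egze, Egzc, Egye, Egyc, Efze, Efzc, Efye, Efyc. Columns: HC, HB, HD, TC, TB, TD.
{Sgze, Sgzc, Sfze, Sfzc} → row (2,-3) (2,-3) (2,-3) (5,5) (-3,3) (1,-3)
{Sgye, Sgyc, Sfye, Sfyc} → row (0,-3) (0,-3) (0,-3) (5,5) (-3,3) (1,-3)
{Egze, Egzc, Egye, Egyc} → row (2,0) (2,0) (2,0) (2,0) (2,0) (2,0)
{Efze, Efye} → row (-2,-3) (-2,-3) (-2,-3) (-2,-3) (-2,-3) (-2,-3)
{Efzc, Efyc} → row (6,0) (6,0) (6,0) (6,0) (6,0) (6,0)
That's 5 distinct rows out of 16 strategies.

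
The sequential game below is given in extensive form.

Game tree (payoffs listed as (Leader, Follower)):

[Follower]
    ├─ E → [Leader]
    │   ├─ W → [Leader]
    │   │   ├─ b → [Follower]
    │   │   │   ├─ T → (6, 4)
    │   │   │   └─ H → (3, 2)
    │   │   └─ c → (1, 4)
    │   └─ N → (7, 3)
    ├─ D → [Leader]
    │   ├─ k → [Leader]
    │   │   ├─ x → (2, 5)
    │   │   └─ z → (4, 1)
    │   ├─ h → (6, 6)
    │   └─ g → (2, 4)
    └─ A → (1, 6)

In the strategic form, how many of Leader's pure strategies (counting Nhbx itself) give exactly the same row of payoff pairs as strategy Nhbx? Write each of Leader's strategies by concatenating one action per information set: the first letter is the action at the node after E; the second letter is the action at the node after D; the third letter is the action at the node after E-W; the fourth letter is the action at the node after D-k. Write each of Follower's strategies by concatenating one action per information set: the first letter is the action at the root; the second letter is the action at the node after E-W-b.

4

Row for Nhbx (columns ET, EH, DT, DH, AT, AH): (7,3) (7,3) (6,6) (6,6) (1,6) (1,6).
Under Nhbx, Leader's choice at the node after E-W and at the node after D-k can never be reached regardless of what Follower does, so varying those choices leaves every outcome unchanged.
Holding the reachable choices fixed and varying the unreachable ones freely already gives 2 × 2 = 4 equivalent strategies.
No other strategy reproduces this row, so those 4 are the full class: Nhbx, Nhbz, Nhcx, Nhcz.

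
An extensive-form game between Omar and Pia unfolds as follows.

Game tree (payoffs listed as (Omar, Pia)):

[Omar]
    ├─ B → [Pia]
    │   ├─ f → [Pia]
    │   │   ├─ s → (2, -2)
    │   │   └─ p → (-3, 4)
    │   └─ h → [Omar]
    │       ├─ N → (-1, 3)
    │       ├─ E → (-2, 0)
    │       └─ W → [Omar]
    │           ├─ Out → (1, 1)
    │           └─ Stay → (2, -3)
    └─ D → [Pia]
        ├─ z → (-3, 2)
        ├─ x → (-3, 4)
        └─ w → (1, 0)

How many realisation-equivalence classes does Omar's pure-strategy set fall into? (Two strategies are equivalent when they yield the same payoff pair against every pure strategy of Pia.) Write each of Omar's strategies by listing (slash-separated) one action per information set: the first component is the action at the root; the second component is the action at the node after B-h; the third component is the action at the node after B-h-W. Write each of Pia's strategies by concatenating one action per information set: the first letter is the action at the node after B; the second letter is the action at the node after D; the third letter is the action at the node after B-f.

5

Omar has 12 pure strategies: B/N/Out, B/N/Stay, B/E/Out, B/E/Stay, B/W/Out, B/W/Stay, D/N/Out, D/N/Stay, D/E/Out, D/E/Stay, D/W/Out, D/W/Stay. Columns: fzs, fzp, fxs, fxp, fws, fwp, hzs, hzp, hxs, hxp, hws, hwp.
{B/N/Out, B/N/Stay} → row (2,-2) (-3,4) (2,-2) (-3,4) (2,-2) (-3,4) (-1,3) (-1,3) (-1,3) (-1,3) (-1,3) (-1,3)
{B/E/Out, B/E/Stay} → row (2,-2) (-3,4) (2,-2) (-3,4) (2,-2) (-3,4) (-2,0) (-2,0) (-2,0) (-2,0) (-2,0) (-2,0)
{B/W/Out} → row (2,-2) (-3,4) (2,-2) (-3,4) (2,-2) (-3,4) (1,1) (1,1) (1,1) (1,1) (1,1) (1,1)
{B/W/Stay} → row (2,-2) (-3,4) (2,-2) (-3,4) (2,-2) (-3,4) (2,-3) (2,-3) (2,-3) (2,-3) (2,-3) (2,-3)
{D/N/Out, D/N/Stay, D/E/Out, D/E/Stay, D/W/Out, D/W/Stay} → row (-3,2) (-3,2) (-3,4) (-3,4) (1,0) (1,0) (-3,2) (-3,2) (-3,4) (-3,4) (1,0) (1,0)
That's 5 distinct rows out of 12 strategies.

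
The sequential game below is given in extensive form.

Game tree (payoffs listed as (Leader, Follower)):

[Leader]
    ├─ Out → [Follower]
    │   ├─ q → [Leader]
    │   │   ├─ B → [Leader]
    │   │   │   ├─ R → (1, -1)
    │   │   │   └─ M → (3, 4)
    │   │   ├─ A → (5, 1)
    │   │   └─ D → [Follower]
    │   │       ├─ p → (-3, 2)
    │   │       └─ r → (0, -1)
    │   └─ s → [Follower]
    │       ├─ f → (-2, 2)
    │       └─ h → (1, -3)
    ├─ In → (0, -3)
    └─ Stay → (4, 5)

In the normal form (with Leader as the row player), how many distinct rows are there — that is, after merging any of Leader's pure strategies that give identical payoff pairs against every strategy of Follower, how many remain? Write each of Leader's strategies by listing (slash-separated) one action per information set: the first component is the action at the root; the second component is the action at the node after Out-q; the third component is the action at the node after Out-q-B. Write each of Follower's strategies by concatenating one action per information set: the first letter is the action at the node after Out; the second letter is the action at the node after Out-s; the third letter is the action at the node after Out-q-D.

Leader has 18 pure strategies: Out/B/R, Out/B/M, Out/A/R, Out/A/M, Out/D/R, Out/D/M, In/B/R, In/B/M, In/A/R, In/A/M, In/D/R, In/D/M, Stay/B/R, Stay/B/M, Stay/A/R, Stay/A/M, Stay/D/R, Stay/D/M. Columns: qfp, qfr, qhp, qhr, sfp, sfr, shp, shr.
{Out/B/R} → row (1,-1) (1,-1) (1,-1) (1,-1) (-2,2) (-2,2) (1,-3) (1,-3)
{Out/B/M} → row (3,4) (3,4) (3,4) (3,4) (-2,2) (-2,2) (1,-3) (1,-3)
{Out/A/R, Out/A/M} → row (5,1) (5,1) (5,1) (5,1) (-2,2) (-2,2) (1,-3) (1,-3)
{Out/D/R, Out/D/M} → row (-3,2) (0,-1) (-3,2) (0,-1) (-2,2) (-2,2) (1,-3) (1,-3)
{In/B/R, In/B/M, In/A/R, In/A/M, In/D/R, In/D/M} → row (0,-3) (0,-3) (0,-3) (0,-3) (0,-3) (0,-3) (0,-3) (0,-3)
{Stay/B/R, Stay/B/M, Stay/A/R, Stay/A/M, Stay/D/R, Stay/D/M} → row (4,5) (4,5) (4,5) (4,5) (4,5) (4,5) (4,5) (4,5)
That's 6 distinct rows out of 18 strategies.

6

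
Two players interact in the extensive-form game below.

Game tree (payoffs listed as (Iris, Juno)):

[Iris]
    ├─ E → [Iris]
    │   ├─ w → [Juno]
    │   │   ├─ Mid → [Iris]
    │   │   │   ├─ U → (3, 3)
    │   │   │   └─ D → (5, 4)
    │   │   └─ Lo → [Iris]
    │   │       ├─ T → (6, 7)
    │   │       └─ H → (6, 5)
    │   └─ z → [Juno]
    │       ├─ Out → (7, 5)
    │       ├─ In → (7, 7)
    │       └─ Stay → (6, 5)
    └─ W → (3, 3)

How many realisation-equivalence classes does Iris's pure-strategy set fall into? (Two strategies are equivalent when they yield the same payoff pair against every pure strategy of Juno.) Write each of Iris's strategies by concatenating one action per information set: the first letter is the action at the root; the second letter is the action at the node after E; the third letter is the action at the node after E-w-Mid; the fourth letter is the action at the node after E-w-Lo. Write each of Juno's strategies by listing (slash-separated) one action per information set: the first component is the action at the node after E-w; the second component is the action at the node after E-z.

Iris has 16 pure strategies: EwUT, EwUH, EwDT, EwDH, EzUT, EzUH, EzDT, EzDH, WwUT, WwUH, WwDT, WwDH, WzUT, WzUH, WzDT, WzDH. Columns: Mid/Out, Mid/In, Mid/Stay, Lo/Out, Lo/In, Lo/Stay.
{EwUT} → row (3,3) (3,3) (3,3) (6,7) (6,7) (6,7)
{EwUH} → row (3,3) (3,3) (3,3) (6,5) (6,5) (6,5)
{EwDT} → row (5,4) (5,4) (5,4) (6,7) (6,7) (6,7)
{EwDH} → row (5,4) (5,4) (5,4) (6,5) (6,5) (6,5)
{EzUT, EzUH, EzDT, EzDH} → row (7,5) (7,7) (6,5) (7,5) (7,7) (6,5)
{WwUT, WwUH, WwDT, WwDH, WzUT, WzUH, WzDT, WzDH} → row (3,3) (3,3) (3,3) (3,3) (3,3) (3,3)
That's 6 distinct rows out of 16 strategies.

6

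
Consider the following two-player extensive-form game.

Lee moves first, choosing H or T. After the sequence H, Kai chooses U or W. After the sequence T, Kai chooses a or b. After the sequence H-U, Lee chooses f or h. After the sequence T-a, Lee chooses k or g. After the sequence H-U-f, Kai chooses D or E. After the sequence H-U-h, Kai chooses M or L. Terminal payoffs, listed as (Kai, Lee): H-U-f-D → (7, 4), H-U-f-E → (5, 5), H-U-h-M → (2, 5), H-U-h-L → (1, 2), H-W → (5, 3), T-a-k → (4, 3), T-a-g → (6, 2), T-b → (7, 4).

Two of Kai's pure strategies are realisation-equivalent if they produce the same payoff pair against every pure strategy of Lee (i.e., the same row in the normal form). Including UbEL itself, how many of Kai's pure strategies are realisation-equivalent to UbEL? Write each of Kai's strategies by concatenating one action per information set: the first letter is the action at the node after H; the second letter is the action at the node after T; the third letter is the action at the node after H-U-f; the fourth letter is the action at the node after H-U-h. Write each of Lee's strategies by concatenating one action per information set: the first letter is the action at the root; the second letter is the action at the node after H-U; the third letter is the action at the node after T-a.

1

Row for UbEL (columns Hfk, Hfg, Hhk, Hhg, Tfk, Tfg, Thk, Thg): (5,5) (5,5) (1,2) (1,2) (7,4) (7,4) (7,4) (7,4).
Every one of Kai's information sets is on the play path for some reply by Lee when Kai follows UbEL.
Changing the action at any of them therefore changes at least one column, so only UbEL itself gives this row.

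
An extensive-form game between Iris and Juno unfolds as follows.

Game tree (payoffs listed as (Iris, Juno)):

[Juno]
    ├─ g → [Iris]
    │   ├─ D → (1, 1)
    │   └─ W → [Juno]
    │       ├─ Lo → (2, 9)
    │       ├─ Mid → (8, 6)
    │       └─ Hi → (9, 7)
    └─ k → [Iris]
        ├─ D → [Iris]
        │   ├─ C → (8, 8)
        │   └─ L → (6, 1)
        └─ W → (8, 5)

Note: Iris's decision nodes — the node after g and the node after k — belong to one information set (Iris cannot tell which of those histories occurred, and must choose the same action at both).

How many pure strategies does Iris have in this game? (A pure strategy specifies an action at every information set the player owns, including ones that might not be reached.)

4

Iris owns the information set {g, k} with actions {D, W} — two choices.
Iris owns the node after k-D with actions {C, L} — two choices.
A pure strategy fixes one action at each information set independently, so the count is the product 2 × 2 = 4.
(For reference, Juno has 6 pure strategies, giving a 4×6 normal-form matrix.)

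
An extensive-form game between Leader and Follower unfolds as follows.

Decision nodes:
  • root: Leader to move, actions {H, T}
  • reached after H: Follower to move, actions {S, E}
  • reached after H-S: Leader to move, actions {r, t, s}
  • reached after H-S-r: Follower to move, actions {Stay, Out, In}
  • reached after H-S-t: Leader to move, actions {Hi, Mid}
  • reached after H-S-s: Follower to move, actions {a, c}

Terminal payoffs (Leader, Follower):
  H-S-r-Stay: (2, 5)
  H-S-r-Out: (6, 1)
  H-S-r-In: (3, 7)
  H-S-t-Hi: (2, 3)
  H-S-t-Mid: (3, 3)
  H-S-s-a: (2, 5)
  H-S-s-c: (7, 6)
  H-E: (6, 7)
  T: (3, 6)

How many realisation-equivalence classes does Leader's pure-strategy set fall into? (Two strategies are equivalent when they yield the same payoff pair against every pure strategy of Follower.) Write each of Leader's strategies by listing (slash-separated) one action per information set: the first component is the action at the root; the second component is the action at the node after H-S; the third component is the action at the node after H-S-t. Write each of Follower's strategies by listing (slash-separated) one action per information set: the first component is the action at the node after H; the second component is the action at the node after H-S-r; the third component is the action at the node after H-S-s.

5

Leader has 12 pure strategies: H/r/Hi, H/r/Mid, H/t/Hi, H/t/Mid, H/s/Hi, H/s/Mid, T/r/Hi, T/r/Mid, T/t/Hi, T/t/Mid, T/s/Hi, T/s/Mid. Columns: S/Stay/a, S/Stay/c, S/Out/a, S/Out/c, S/In/a, S/In/c, E/Stay/a, E/Stay/c, E/Out/a, E/Out/c, E/In/a, E/In/c.
{H/r/Hi, H/r/Mid} → row (2,5) (2,5) (6,1) (6,1) (3,7) (3,7) (6,7) (6,7) (6,7) (6,7) (6,7) (6,7)
{H/t/Hi} → row (2,3) (2,3) (2,3) (2,3) (2,3) (2,3) (6,7) (6,7) (6,7) (6,7) (6,7) (6,7)
{H/t/Mid} → row (3,3) (3,3) (3,3) (3,3) (3,3) (3,3) (6,7) (6,7) (6,7) (6,7) (6,7) (6,7)
{H/s/Hi, H/s/Mid} → row (2,5) (7,6) (2,5) (7,6) (2,5) (7,6) (6,7) (6,7) (6,7) (6,7) (6,7) (6,7)
{T/r/Hi, T/r/Mid, T/t/Hi, T/t/Mid, T/s/Hi, T/s/Mid} → row (3,6) (3,6) (3,6) (3,6) (3,6) (3,6) (3,6) (3,6) (3,6) (3,6) (3,6) (3,6)
That's 5 distinct rows out of 12 strategies.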